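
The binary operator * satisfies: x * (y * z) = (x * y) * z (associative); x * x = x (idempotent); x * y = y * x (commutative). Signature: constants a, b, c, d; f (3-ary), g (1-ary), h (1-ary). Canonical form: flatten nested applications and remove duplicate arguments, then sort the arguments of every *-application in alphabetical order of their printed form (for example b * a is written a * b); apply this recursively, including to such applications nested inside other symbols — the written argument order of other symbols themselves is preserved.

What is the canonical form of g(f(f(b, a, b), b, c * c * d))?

Answer: g(f(f(b, a, b), b, c * d))

Derivation:
Descend into:  c * c * d
Drop duplicates:  drop duplicate c
Sort arguments:  c * d
Put back:  g(f(f(b, a, b), b, c * d))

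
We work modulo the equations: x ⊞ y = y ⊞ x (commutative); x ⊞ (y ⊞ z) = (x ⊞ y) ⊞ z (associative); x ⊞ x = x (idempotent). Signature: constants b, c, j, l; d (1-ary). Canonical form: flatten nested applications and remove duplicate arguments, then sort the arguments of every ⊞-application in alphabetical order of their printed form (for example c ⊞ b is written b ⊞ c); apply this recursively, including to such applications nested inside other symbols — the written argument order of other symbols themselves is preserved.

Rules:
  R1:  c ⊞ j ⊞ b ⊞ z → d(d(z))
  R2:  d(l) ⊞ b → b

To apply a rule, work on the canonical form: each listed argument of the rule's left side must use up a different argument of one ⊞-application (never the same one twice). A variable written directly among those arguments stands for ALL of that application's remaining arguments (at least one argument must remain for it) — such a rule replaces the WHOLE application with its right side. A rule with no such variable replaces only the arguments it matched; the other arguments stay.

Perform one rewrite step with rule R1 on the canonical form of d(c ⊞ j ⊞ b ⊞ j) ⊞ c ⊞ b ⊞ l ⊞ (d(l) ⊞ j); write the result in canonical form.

Answer: d(d(d(b ⊞ c ⊞ j) ⊞ d(l) ⊞ l))

Derivation:
Canonical form:  b ⊞ c ⊞ d(b ⊞ c ⊞ j) ⊞ d(l) ⊞ j ⊞ l
Apply R1:  consuming b, c, j;  z := d(b ⊞ c ⊞ j) ⊞ d(l) ⊞ l
The extension variable absorbs all remaining arguments, so the whole application is rewritten.
Result:  d(d(d(b ⊞ c ⊞ j) ⊞ d(l) ⊞ l))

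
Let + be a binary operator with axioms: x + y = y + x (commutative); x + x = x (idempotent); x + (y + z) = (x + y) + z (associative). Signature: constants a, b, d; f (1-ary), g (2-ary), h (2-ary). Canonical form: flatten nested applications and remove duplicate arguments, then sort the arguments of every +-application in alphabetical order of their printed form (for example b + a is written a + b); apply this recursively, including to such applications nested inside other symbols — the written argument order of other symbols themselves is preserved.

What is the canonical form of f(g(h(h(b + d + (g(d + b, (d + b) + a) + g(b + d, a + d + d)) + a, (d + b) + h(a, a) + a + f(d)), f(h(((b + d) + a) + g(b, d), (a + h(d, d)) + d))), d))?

Answer: f(g(h(h(a + b + d + g(b + d, a + b + d) + g(b + d, a + d), a + b + d + f(d) + h(a, a)), f(h(a + b + d + g(b, d), a + d + h(d, d)))), d))

Derivation:
Descend into:  b + d + (g(d + b, (d + b) + a) + g(b + d, a + d + d)) + a
Merge nested applications:  b + d + g(d + b, (d + b) + a) + g(b + d, a + d + d) + a
Inside:  g(d + b, (d + b) + a)  →  g(b + d, a + b + d)
Canonicalize subterm:  g(b + d, a + d + d)  →  g(b + d, a + d)
Sort:  a + b + d + g(b + d, a + b + d) + g(b + d, a + d)
Put back:  f(g(h(h(a + b + d + g(b + d, a + b + d) + g(b + d, a + d), a + b + d + f(d) + h(a, a)), f(h(a + b + d + g(b, d), a + d + h(d, d)))), d))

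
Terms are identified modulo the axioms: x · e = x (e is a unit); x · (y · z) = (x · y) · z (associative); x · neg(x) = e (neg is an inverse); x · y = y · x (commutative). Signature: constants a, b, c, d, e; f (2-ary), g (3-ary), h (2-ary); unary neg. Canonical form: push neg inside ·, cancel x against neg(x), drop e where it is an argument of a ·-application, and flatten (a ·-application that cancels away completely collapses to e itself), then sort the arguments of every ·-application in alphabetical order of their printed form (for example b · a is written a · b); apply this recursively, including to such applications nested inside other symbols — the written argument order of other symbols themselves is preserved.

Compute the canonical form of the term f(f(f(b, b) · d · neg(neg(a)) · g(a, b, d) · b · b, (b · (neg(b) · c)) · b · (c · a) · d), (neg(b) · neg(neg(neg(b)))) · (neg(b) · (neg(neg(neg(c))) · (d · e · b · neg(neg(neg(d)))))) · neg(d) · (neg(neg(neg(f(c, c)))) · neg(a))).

Answer: f(f(a · b · b · d · f(b, b) · g(a, b, d), a · b · c · c · d), neg(a) · neg(b) · neg(b) · neg(c) · neg(d) · neg(f(c, c)))

Derivation:
Descend into:  (neg(b) · neg(neg(neg(b)))) · (neg(b) · (neg(neg(neg(c))) · (d · e · b · neg(neg(neg(d)))))) · neg(d) · (neg(neg(neg(f(c, c)))) · neg(a))
Push neg inside:  distribute neg over · and collapse double neg
Collect:  neg(b) · neg(b) · neg(c) · neg(d) · neg(f(c, c)) · neg(a)
Sort:  neg(a) · neg(b) · neg(b) · neg(c) · neg(d) · neg(f(c, c))
Reassemble:  f(f(a · b · b · d · f(b, b) · g(a, b, d), a · b · c · c · d), neg(a) · neg(b) · neg(b) · neg(c) · neg(d) · neg(f(c, c)))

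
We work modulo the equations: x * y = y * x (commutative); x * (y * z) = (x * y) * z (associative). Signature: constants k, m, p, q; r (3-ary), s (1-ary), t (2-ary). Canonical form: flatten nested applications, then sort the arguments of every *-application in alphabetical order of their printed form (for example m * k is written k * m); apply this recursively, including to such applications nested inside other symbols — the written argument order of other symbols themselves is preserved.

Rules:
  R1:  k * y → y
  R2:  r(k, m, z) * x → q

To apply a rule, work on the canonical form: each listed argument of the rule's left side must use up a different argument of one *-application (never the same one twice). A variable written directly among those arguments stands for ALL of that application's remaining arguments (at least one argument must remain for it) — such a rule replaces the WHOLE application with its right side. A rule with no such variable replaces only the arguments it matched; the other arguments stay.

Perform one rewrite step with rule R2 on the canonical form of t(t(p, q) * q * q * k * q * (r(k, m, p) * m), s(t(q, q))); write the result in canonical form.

Canonical form:  t(k * m * q * q * q * r(k, m, p) * t(p, q), s(t(q, q)))
Match R2:  consume r(k, m, p);  x := k * m * q * q * q * t(p, q), z := p
The extension variable absorbs all remaining arguments, so the whole application is rewritten.
New term:  t(q, s(t(q, q)))

Answer: t(q, s(t(q, q)))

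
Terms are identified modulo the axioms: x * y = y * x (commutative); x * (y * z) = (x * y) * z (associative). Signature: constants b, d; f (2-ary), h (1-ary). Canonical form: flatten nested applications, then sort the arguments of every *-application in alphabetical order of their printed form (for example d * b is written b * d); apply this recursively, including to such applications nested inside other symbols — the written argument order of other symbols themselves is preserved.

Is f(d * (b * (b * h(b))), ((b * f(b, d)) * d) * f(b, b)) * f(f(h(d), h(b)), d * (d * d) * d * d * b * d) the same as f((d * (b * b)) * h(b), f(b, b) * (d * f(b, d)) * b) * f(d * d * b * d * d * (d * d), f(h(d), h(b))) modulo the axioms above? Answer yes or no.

Left:  f(d * (b * (b * h(b))), ((b * f(b, d)) * d) * f(b, b)) * f(f(h(d), h(b)), d * (d * d) * d * d * b * d)
  Simplify inside:  f(d * (b * (b * h(b))), ((b * f(b, d)) * d) * f(b, b))  →  f(b * b * d * h(b), b * d * f(b, b) * f(b, d))
  Inside:  f(f(h(d), h(b)), d * (d * d) * d * d * b * d)  →  f(f(h(d), h(b)), b * d * d * d * d * d * d)
  Sort:  f(b * b * d * h(b), b * d * f(b, b) * f(b, d)) * f(f(h(d), h(b)), b * d * d * d * d * d * d)
Right:  f((d * (b * b)) * h(b), f(b, b) * (d * f(b, d)) * b) * f(d * d * b * d * d * (d * d), f(h(d), h(b)))
  Simplify inside:  f((d * (b * b)) * h(b), f(b, b) * (d * f(b, d)) * b)  →  f(b * b * d * h(b), b * d * f(b, b) * f(b, d))
  Canonicalize subterm:  f(d * d * b * d * d * (d * d), f(h(d), h(b)))  →  f(b * d * d * d * d * d * d, f(h(d), h(b)))
  Order the arguments:  f(b * b * d * h(b), b * d * f(b, b) * f(b, d)) * f(b * d * d * d * d * d * d, f(h(d), h(b)))

Answer: no — f(b * b * d * h(b), b * d * f(b, b) * f(b, d)) * f(f(h(d), h(b)), b * d * d * d * d * d * d) vs f(b * b * d * h(b), b * d * f(b, b) * f(b, d)) * f(b * d * d * d * d * d * d, f(h(d), h(b)))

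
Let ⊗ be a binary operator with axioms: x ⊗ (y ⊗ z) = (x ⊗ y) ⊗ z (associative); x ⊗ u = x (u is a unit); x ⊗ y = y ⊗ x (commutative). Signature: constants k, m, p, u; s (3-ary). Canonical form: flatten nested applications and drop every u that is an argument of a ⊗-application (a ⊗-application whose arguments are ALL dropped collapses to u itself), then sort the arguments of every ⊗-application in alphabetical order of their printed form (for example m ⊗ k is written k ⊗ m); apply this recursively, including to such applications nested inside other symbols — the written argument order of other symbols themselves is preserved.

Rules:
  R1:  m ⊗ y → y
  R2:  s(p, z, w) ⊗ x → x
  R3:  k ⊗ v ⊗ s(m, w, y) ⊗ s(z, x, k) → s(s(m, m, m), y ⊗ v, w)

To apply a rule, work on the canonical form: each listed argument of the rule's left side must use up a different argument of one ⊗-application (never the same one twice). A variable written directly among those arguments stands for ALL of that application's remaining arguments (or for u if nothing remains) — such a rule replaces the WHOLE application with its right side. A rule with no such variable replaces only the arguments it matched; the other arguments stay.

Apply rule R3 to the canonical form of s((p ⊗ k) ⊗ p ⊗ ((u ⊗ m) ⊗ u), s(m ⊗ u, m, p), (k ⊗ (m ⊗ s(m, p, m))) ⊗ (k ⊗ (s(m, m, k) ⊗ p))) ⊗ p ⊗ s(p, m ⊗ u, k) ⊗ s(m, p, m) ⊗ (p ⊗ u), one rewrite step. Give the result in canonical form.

Canonical form:  p ⊗ p ⊗ s(k ⊗ m ⊗ p ⊗ p, s(m, m, p), k ⊗ k ⊗ m ⊗ p ⊗ s(m, m, k) ⊗ s(m, p, m)) ⊗ s(m, p, m) ⊗ s(p, m, k)
Apply R3:  consuming k, s(m, m, k), s(m, p, m);  v := k ⊗ m ⊗ p, w := p, x := m, y := m, z := m
Every leftover argument binds to the variable; the entire application is replaced.
Giving:  p ⊗ p ⊗ s(k ⊗ m ⊗ p ⊗ p, s(m, m, p), s(s(m, m, m), k ⊗ m ⊗ m ⊗ p, p)) ⊗ s(m, p, m) ⊗ s(p, m, k)

Answer: p ⊗ p ⊗ s(k ⊗ m ⊗ p ⊗ p, s(m, m, p), s(s(m, m, m), k ⊗ m ⊗ m ⊗ p, p)) ⊗ s(m, p, m) ⊗ s(p, m, k)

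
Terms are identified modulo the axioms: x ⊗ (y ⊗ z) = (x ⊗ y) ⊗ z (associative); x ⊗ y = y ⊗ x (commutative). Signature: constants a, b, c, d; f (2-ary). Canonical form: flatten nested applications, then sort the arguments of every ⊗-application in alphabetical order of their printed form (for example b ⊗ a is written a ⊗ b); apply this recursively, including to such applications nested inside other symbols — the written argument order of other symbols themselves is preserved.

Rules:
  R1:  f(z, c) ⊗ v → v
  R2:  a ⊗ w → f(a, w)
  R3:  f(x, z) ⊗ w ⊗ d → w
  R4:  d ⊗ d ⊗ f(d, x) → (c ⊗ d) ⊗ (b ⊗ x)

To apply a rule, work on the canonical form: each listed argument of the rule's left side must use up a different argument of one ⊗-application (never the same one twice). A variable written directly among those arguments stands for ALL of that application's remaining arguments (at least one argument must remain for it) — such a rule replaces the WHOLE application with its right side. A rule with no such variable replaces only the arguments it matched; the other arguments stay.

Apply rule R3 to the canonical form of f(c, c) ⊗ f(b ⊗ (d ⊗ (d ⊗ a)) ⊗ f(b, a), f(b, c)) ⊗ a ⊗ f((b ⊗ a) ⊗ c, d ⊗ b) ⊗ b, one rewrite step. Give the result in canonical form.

Answer: a ⊗ b ⊗ f(a ⊗ b ⊗ c, b ⊗ d) ⊗ f(a ⊗ b ⊗ d, f(b, c)) ⊗ f(c, c)

Derivation:
Canonical form:  a ⊗ b ⊗ f(a ⊗ b ⊗ c, b ⊗ d) ⊗ f(a ⊗ b ⊗ d ⊗ d ⊗ f(b, a), f(b, c)) ⊗ f(c, c)
Match R3:  consume d, f(b, a);  w := a ⊗ b ⊗ d, x := b, z := a
The variable takes the whole remainder — replace the entire application.
Giving:  a ⊗ b ⊗ f(a ⊗ b ⊗ c, b ⊗ d) ⊗ f(a ⊗ b ⊗ d, f(b, c)) ⊗ f(c, c)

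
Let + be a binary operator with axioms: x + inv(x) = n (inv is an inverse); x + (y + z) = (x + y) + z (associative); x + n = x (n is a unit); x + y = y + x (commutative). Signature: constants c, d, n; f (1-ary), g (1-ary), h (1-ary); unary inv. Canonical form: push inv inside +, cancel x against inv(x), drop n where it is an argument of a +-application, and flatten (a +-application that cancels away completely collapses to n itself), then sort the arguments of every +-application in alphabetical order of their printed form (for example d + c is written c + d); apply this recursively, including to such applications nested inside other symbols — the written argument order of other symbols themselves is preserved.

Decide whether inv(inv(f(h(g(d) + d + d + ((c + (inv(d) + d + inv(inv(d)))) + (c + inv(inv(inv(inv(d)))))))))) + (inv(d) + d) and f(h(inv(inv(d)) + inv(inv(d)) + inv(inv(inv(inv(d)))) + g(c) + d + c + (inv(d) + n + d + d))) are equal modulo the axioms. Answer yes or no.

Answer: no — f(h(c + c + d + d + d + d + g(d))) vs f(h(c + d + d + d + d + d + g(c)))

Derivation:
Left:  inv(inv(f(h(g(d) + d + d + ((c + (inv(d) + d + inv(inv(d)))) + (c + inv(inv(inv(inv(d)))))))))) + (inv(d) + d)
  Push inv inside:  distribute inv over + and collapse double inv
  Cancel:  d cancels
  Collect terms:  f(h(c + c + d + d + d + d + g(d)))
Right:  f(h(inv(inv(d)) + inv(inv(d)) + inv(inv(inv(inv(d)))) + g(c) + d + c + (inv(d) + n + d + d)))
  Descend into:  inv(inv(d)) + inv(inv(d)) + inv(inv(inv(inv(d)))) + g(c) + d + c + (inv(d) + n + d + d)
  Push inv inside:  distribute inv over + and collapse double inv
  Collect:  d + d + d + d + d + g(c) + c
  Sort arguments:  c + d + d + d + d + d + g(c)
  Rebuild:  f(h(c + d + d + d + d + d + g(c)))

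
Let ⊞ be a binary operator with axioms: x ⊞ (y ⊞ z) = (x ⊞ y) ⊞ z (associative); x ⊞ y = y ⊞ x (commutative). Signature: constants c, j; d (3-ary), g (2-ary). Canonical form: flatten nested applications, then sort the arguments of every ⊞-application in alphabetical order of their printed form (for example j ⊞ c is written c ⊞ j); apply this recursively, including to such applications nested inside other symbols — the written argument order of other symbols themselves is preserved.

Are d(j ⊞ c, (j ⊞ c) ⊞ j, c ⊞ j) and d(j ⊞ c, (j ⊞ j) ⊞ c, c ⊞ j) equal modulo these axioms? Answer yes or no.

Left:  d(j ⊞ c, (j ⊞ c) ⊞ j, c ⊞ j)
  Work inside:  (j ⊞ c) ⊞ j
  Un-nest:  j ⊞ c ⊞ j
  Order the arguments:  c ⊞ j ⊞ j
  Rebuild:  d(c ⊞ j, c ⊞ j ⊞ j, c ⊞ j)
Right:  d(j ⊞ c, (j ⊞ j) ⊞ c, c ⊞ j)
  Work inside:  (j ⊞ j) ⊞ c
  Un-nest:  j ⊞ j ⊞ c
  Sort arguments:  c ⊞ j ⊞ j
  Reassemble:  d(c ⊞ j, c ⊞ j ⊞ j, c ⊞ j)

Answer: yes — both canonical forms are d(c ⊞ j, c ⊞ j ⊞ j, c ⊞ j)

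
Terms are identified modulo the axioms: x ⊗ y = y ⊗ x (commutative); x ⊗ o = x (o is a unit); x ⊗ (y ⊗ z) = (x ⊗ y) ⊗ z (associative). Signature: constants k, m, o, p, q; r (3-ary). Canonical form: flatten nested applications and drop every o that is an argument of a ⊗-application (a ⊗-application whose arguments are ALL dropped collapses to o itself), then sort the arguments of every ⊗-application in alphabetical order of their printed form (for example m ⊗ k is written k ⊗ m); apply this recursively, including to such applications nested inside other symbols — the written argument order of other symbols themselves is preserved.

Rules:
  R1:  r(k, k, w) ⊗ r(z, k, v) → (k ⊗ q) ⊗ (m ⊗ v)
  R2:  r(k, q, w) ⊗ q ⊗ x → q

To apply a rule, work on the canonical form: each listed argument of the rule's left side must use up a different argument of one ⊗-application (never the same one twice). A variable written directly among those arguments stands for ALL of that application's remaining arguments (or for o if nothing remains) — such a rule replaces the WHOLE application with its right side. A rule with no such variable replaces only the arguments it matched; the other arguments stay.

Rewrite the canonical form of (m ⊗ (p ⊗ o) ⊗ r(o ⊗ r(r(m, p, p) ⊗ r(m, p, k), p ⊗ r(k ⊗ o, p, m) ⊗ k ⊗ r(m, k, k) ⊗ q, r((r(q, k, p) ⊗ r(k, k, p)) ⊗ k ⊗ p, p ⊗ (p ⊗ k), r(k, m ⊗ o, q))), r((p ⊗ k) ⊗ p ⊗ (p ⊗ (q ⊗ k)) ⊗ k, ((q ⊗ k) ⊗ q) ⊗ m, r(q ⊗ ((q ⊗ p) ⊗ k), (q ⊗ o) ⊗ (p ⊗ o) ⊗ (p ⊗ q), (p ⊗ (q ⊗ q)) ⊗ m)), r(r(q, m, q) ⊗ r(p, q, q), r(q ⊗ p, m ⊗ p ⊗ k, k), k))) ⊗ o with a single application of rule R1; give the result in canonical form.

Answer: m ⊗ p ⊗ r(r(r(m, p, k) ⊗ r(m, p, p), k ⊗ p ⊗ q ⊗ r(k, p, m) ⊗ r(m, k, k), r(k ⊗ k ⊗ m ⊗ p ⊗ p ⊗ q, k ⊗ p ⊗ p, r(k, m, q))), r(k ⊗ k ⊗ k ⊗ p ⊗ p ⊗ p ⊗ q, k ⊗ m ⊗ q ⊗ q, r(k ⊗ p ⊗ q ⊗ q, p ⊗ p ⊗ q ⊗ q, m ⊗ p ⊗ q ⊗ q)), r(r(p, q, q) ⊗ r(q, m, q), r(p ⊗ q, k ⊗ m ⊗ p, k), k))

Derivation:
Canonical form:  m ⊗ p ⊗ r(r(r(m, p, k) ⊗ r(m, p, p), k ⊗ p ⊗ q ⊗ r(k, p, m) ⊗ r(m, k, k), r(k ⊗ p ⊗ r(k, k, p) ⊗ r(q, k, p), k ⊗ p ⊗ p, r(k, m, q))), r(k ⊗ k ⊗ k ⊗ p ⊗ p ⊗ p ⊗ q, k ⊗ m ⊗ q ⊗ q, r(k ⊗ p ⊗ q ⊗ q, p ⊗ p ⊗ q ⊗ q, m ⊗ p ⊗ q ⊗ q)), r(r(p, q, q) ⊗ r(q, m, q), r(p ⊗ q, k ⊗ m ⊗ p, k), k))
Apply R1:  consuming r(k, k, p), r(q, k, p);  v := p, w := p, z := q
Giving:  m ⊗ p ⊗ r(r(r(m, p, k) ⊗ r(m, p, p), k ⊗ p ⊗ q ⊗ r(k, p, m) ⊗ r(m, k, k), r(k ⊗ k ⊗ m ⊗ p ⊗ p ⊗ q, k ⊗ p ⊗ p, r(k, m, q))), r(k ⊗ k ⊗ k ⊗ p ⊗ p ⊗ p ⊗ q, k ⊗ m ⊗ q ⊗ q, r(k ⊗ p ⊗ q ⊗ q, p ⊗ p ⊗ q ⊗ q, m ⊗ p ⊗ q ⊗ q)), r(r(p, q, q) ⊗ r(q, m, q), r(p ⊗ q, k ⊗ m ⊗ p, k), k))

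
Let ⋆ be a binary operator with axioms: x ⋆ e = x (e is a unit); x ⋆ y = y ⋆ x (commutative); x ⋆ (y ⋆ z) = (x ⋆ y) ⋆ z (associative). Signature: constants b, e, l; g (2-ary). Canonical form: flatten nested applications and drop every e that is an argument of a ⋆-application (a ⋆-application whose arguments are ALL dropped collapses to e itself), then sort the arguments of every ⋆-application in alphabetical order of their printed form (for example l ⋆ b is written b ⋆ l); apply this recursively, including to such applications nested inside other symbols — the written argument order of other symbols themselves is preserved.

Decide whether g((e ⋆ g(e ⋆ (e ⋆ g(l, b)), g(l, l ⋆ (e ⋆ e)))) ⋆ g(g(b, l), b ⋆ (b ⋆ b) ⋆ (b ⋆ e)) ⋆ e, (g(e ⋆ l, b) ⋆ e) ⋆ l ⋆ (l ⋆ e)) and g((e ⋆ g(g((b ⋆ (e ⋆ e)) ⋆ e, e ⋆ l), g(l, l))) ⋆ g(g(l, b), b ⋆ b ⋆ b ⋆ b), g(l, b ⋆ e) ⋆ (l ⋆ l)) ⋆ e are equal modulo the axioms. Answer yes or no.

Left:  g((e ⋆ g(e ⋆ (e ⋆ g(l, b)), g(l, l ⋆ (e ⋆ e)))) ⋆ g(g(b, l), b ⋆ (b ⋆ b) ⋆ (b ⋆ e)) ⋆ e, (g(e ⋆ l, b) ⋆ e) ⋆ l ⋆ (l ⋆ e))
  Work inside:  (e ⋆ g(e ⋆ (e ⋆ g(l, b)), g(l, l ⋆ (e ⋆ e)))) ⋆ g(g(b, l), b ⋆ (b ⋆ b) ⋆ (b ⋆ e)) ⋆ e
  Un-nest:  e ⋆ g(e ⋆ (e ⋆ g(l, b)), g(l, l ⋆ (e ⋆ e))) ⋆ g(g(b, l), b ⋆ (b ⋆ b) ⋆ (b ⋆ e)) ⋆ e
  Inside:  g(e ⋆ (e ⋆ g(l, b)), g(l, l ⋆ (e ⋆ e)))  →  g(g(l, b), g(l, l))
  Simplify inside:  g(g(b, l), b ⋆ (b ⋆ b) ⋆ (b ⋆ e))  →  g(g(b, l), b ⋆ b ⋆ b ⋆ b)
  Units out:  drop e (×2)
  Sort:  g(g(b, l), b ⋆ b ⋆ b ⋆ b) ⋆ g(g(l, b), g(l, l))
  Put back:  g(g(g(b, l), b ⋆ b ⋆ b ⋆ b) ⋆ g(g(l, b), g(l, l)), g(l, b) ⋆ l ⋆ l)
Right:  g((e ⋆ g(g((b ⋆ (e ⋆ e)) ⋆ e, e ⋆ l), g(l, l))) ⋆ g(g(l, b), b ⋆ b ⋆ b ⋆ b), g(l, b ⋆ e) ⋆ (l ⋆ l)) ⋆ e
  Simplify inside:  g((e ⋆ g(g((b ⋆ (e ⋆ e)) ⋆ e, e ⋆ l), g(l, l))) ⋆ g(g(l, b), b ⋆ b ⋆ b ⋆ b), g(l, b ⋆ e) ⋆ (l ⋆ l))  →  g(g(g(b, l), g(l, l)) ⋆ g(g(l, b), b ⋆ b ⋆ b ⋆ b), g(l, b) ⋆ l ⋆ l)
  Unit:  drop e
  Sort arguments:  g(g(g(b, l), g(l, l)) ⋆ g(g(l, b), b ⋆ b ⋆ b ⋆ b), g(l, b) ⋆ l ⋆ l)

Answer: no — g(g(g(b, l), b ⋆ b ⋆ b ⋆ b) ⋆ g(g(l, b), g(l, l)), g(l, b) ⋆ l ⋆ l) vs g(g(g(b, l), g(l, l)) ⋆ g(g(l, b), b ⋆ b ⋆ b ⋆ b), g(l, b) ⋆ l ⋆ l)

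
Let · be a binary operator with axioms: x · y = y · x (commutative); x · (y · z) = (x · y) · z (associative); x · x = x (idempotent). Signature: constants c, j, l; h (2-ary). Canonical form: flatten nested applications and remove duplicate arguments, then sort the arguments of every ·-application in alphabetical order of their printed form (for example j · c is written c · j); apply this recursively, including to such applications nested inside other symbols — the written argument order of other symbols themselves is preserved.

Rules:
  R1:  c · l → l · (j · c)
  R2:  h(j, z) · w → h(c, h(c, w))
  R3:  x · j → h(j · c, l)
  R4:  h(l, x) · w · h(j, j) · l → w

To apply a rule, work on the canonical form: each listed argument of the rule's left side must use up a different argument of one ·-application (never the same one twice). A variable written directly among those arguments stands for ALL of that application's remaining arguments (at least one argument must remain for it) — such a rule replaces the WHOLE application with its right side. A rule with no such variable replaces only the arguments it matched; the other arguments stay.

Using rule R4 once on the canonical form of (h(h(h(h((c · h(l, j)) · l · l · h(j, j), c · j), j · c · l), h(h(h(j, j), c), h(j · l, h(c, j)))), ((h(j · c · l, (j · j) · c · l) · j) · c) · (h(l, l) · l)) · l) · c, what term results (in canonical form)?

Answer: c · h(h(h(h(c, c · j), c · j · l), h(h(h(j, j), c), h(j · l, h(c, j)))), c · h(c · j · l, c · j · l) · h(l, l) · j · l) · l

Derivation:
Canonical form:  c · h(h(h(h(c · h(j, j) · h(l, j) · l, c · j), c · j · l), h(h(h(j, j), c), h(j · l, h(c, j)))), c · h(c · j · l, c · j · l) · h(l, l) · j · l) · l
R4 matches:  uses h(j, j), h(l, j), l;  w := c, x := j
The extension variable absorbs all remaining arguments, so the whole application is rewritten.
Result:  c · h(h(h(h(c, c · j), c · j · l), h(h(h(j, j), c), h(j · l, h(c, j)))), c · h(c · j · l, c · j · l) · h(l, l) · j · l) · l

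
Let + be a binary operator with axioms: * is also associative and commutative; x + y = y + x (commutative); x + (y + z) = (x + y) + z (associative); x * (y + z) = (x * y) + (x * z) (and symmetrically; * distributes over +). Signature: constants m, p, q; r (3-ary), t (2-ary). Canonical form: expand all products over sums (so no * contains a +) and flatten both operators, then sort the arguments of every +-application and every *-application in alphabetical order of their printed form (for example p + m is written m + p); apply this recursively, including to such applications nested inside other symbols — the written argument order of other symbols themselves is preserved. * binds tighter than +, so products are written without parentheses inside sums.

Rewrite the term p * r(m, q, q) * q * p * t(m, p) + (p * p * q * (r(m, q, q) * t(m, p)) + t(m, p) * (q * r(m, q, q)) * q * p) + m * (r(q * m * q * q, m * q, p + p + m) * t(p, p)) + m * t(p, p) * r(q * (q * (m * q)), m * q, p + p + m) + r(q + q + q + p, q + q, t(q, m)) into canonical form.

Un-nest:  p * p * q * r(m, q, q) * t(m, p) + p * p * q * r(m, q, q) * t(m, p) + p * q * q * r(m, q, q) * t(m, p) + m * r(m * q * q * q, m * q, m + p + p) * t(p, p) + m * r(m * q * q * q, m * q, m + p + p) * t(p, p) + r(p + q + q + q, q + q, t(q, m))
Order the arguments:  m * r(m * q * q * q, m * q, m + p + p) * t(p, p) + m * r(m * q * q * q, m * q, m + p + p) * t(p, p) + p * p * q * r(m, q, q) * t(m, p) + p * p * q * r(m, q, q) * t(m, p) + p * q * q * r(m, q, q) * t(m, p) + r(p + q + q + q, q + q, t(q, m))

Answer: m * r(m * q * q * q, m * q, m + p + p) * t(p, p) + m * r(m * q * q * q, m * q, m + p + p) * t(p, p) + p * p * q * r(m, q, q) * t(m, p) + p * p * q * r(m, q, q) * t(m, p) + p * q * q * r(m, q, q) * t(m, p) + r(p + q + q + q, q + q, t(q, m))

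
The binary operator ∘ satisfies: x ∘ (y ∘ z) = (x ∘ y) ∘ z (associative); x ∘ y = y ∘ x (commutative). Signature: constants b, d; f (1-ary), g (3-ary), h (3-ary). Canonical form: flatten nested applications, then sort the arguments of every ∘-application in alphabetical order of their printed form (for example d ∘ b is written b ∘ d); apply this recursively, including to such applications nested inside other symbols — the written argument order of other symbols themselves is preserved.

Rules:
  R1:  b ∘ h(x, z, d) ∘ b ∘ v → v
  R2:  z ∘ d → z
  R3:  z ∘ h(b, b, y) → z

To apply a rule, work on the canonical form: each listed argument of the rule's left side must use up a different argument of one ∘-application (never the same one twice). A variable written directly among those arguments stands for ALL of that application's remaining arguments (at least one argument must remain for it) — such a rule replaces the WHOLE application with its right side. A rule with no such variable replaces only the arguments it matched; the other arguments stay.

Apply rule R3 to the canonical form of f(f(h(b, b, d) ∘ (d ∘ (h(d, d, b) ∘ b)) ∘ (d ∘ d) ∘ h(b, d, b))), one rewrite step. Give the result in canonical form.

Canonical form:  f(f(b ∘ d ∘ d ∘ d ∘ h(b, b, d) ∘ h(b, d, b) ∘ h(d, d, b)))
Apply R3:  consuming h(b, b, d);  y := d, z := b ∘ d ∘ d ∘ d ∘ h(b, d, b) ∘ h(d, d, b)
The extension variable absorbs all remaining arguments, so the whole application is rewritten.
New term:  f(f(b ∘ d ∘ d ∘ d ∘ h(b, d, b) ∘ h(d, d, b)))

Answer: f(f(b ∘ d ∘ d ∘ d ∘ h(b, d, b) ∘ h(d, d, b)))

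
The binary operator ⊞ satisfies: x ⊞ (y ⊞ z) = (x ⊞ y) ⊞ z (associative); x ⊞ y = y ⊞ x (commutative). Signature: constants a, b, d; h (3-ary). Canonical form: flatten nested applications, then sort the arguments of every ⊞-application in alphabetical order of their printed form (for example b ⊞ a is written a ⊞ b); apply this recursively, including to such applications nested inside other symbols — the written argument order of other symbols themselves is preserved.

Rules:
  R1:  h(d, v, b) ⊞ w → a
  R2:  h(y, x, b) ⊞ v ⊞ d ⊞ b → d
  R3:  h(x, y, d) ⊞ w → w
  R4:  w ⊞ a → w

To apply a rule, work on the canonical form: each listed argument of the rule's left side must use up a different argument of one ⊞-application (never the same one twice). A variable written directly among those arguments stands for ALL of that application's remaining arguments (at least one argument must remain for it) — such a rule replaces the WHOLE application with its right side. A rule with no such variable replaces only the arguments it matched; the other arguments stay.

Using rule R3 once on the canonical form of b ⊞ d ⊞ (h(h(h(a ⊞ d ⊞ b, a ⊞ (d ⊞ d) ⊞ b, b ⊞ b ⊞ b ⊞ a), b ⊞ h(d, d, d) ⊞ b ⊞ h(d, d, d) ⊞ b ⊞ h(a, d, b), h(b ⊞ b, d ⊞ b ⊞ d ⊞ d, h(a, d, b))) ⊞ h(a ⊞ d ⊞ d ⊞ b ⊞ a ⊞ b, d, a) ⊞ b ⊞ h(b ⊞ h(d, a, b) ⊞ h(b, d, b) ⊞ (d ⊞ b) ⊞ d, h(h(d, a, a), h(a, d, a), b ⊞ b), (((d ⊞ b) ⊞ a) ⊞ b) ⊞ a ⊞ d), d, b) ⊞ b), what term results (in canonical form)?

Answer: b ⊞ b ⊞ d ⊞ h(b ⊞ h(a ⊞ a ⊞ b ⊞ b ⊞ d ⊞ d, d, a) ⊞ h(b ⊞ b ⊞ d ⊞ d ⊞ h(b, d, b) ⊞ h(d, a, b), h(h(d, a, a), h(a, d, a), b ⊞ b), a ⊞ a ⊞ b ⊞ b ⊞ d ⊞ d) ⊞ h(h(a ⊞ b ⊞ d, a ⊞ b ⊞ d ⊞ d, a ⊞ b ⊞ b ⊞ b), b ⊞ b ⊞ b ⊞ h(a, d, b) ⊞ h(d, d, d), h(b ⊞ b, b ⊞ d ⊞ d ⊞ d, h(a, d, b))), d, b)

Derivation:
Canonical form:  b ⊞ b ⊞ d ⊞ h(b ⊞ h(a ⊞ a ⊞ b ⊞ b ⊞ d ⊞ d, d, a) ⊞ h(b ⊞ b ⊞ d ⊞ d ⊞ h(b, d, b) ⊞ h(d, a, b), h(h(d, a, a), h(a, d, a), b ⊞ b), a ⊞ a ⊞ b ⊞ b ⊞ d ⊞ d) ⊞ h(h(a ⊞ b ⊞ d, a ⊞ b ⊞ d ⊞ d, a ⊞ b ⊞ b ⊞ b), b ⊞ b ⊞ b ⊞ h(a, d, b) ⊞ h(d, d, d) ⊞ h(d, d, d), h(b ⊞ b, b ⊞ d ⊞ d ⊞ d, h(a, d, b))), d, b)
R3 matches:  uses h(d, d, d);  w := b ⊞ b ⊞ b ⊞ h(a, d, b) ⊞ h(d, d, d), x := d, y := d
Every leftover argument binds to the variable; the entire application is replaced.
Result:  b ⊞ b ⊞ d ⊞ h(b ⊞ h(a ⊞ a ⊞ b ⊞ b ⊞ d ⊞ d, d, a) ⊞ h(b ⊞ b ⊞ d ⊞ d ⊞ h(b, d, b) ⊞ h(d, a, b), h(h(d, a, a), h(a, d, a), b ⊞ b), a ⊞ a ⊞ b ⊞ b ⊞ d ⊞ d) ⊞ h(h(a ⊞ b ⊞ d, a ⊞ b ⊞ d ⊞ d, a ⊞ b ⊞ b ⊞ b), b ⊞ b ⊞ b ⊞ h(a, d, b) ⊞ h(d, d, d), h(b ⊞ b, b ⊞ d ⊞ d ⊞ d, h(a, d, b))), d, b)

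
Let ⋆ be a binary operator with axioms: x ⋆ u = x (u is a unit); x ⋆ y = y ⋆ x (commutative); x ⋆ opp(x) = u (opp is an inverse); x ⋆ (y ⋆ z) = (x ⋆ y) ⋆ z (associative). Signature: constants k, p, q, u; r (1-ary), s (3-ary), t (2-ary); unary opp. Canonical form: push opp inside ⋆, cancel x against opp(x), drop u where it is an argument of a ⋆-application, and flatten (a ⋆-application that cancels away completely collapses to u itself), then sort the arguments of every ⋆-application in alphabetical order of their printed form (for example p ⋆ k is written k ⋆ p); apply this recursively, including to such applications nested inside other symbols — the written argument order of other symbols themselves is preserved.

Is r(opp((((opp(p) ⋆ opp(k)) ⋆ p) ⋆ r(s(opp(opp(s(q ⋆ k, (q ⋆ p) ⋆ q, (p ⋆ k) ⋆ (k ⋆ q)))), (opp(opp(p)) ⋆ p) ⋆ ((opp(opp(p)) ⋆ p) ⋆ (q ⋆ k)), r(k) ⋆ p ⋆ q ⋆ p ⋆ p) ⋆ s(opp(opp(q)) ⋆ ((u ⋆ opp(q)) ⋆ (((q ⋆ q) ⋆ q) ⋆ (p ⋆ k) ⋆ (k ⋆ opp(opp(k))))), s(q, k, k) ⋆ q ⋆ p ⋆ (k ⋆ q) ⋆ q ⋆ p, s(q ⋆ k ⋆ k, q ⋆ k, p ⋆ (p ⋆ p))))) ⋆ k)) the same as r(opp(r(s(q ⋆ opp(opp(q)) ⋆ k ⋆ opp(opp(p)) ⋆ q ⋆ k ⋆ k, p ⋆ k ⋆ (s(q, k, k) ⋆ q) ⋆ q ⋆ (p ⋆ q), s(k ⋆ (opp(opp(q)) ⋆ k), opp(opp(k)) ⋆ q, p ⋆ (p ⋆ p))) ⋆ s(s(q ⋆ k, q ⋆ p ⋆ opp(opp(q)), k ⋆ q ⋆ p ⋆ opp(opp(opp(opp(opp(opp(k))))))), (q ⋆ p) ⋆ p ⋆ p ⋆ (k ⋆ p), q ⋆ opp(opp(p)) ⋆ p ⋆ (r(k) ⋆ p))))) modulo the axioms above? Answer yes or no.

Answer: yes — both canonical forms are r(opp(r(s(k ⋆ k ⋆ k ⋆ p ⋆ q ⋆ q ⋆ q, k ⋆ p ⋆ p ⋆ q ⋆ q ⋆ q ⋆ s(q, k, k), s(k ⋆ k ⋆ q, k ⋆ q, p ⋆ p ⋆ p)) ⋆ s(s(k ⋆ q, p ⋆ q ⋆ q, k ⋆ k ⋆ p ⋆ q), k ⋆ p ⋆ p ⋆ p ⋆ p ⋆ q, p ⋆ p ⋆ p ⋆ q ⋆ r(k)))))

Derivation:
Left:  r(opp((((opp(p) ⋆ opp(k)) ⋆ p) ⋆ r(s(opp(opp(s(q ⋆ k, (q ⋆ p) ⋆ q, (p ⋆ k) ⋆ (k ⋆ q)))), (opp(opp(p)) ⋆ p) ⋆ ((opp(opp(p)) ⋆ p) ⋆ (q ⋆ k)), r(k) ⋆ p ⋆ q ⋆ p ⋆ p) ⋆ s(opp(opp(q)) ⋆ ((u ⋆ opp(q)) ⋆ (((q ⋆ q) ⋆ q) ⋆ (p ⋆ k) ⋆ (k ⋆ opp(opp(k))))), s(q, k, k) ⋆ q ⋆ p ⋆ (k ⋆ q) ⋆ q ⋆ p, s(q ⋆ k ⋆ k, q ⋆ k, p ⋆ (p ⋆ p))))) ⋆ k))
  Focus inside:  (((opp(p) ⋆ opp(k)) ⋆ p) ⋆ r(s(opp(opp(s(q ⋆ k, (q ⋆ p) ⋆ q, (p ⋆ k) ⋆ (k ⋆ q)))), (opp(opp(p)) ⋆ p) ⋆ ((opp(opp(p)) ⋆ p) ⋆ (q ⋆ k)), r(k) ⋆ p ⋆ q ⋆ p ⋆ p) ⋆ s(opp(opp(q)) ⋆ ((u ⋆ opp(q)) ⋆ (((q ⋆ q) ⋆ q) ⋆ (p ⋆ k) ⋆ (k ⋆ opp(opp(k))))), s(q, k, k) ⋆ q ⋆ p ⋆ (k ⋆ q) ⋆ q ⋆ p, s(q ⋆ k ⋆ k, q ⋆ k, p ⋆ (p ⋆ p))))) ⋆ k
  Push opp inside:  distribute opp over ⋆ and collapse double opp
  Cancel inverse pairs:  p cancels; k cancels
  Collect terms:  r(s(k ⋆ k ⋆ k ⋆ p ⋆ q ⋆ q ⋆ q, k ⋆ p ⋆ p ⋆ q ⋆ q ⋆ q ⋆ s(q, k, k), s(k ⋆ k ⋆ q, k ⋆ q, p ⋆ p ⋆ p)) ⋆ s(s(k ⋆ q, p ⋆ q ⋆ q, k ⋆ k ⋆ p ⋆ q), k ⋆ p ⋆ p ⋆ p ⋆ p ⋆ q, p ⋆ p ⋆ p ⋆ q ⋆ r(k)))
  Put back:  r(opp(r(s(k ⋆ k ⋆ k ⋆ p ⋆ q ⋆ q ⋆ q, k ⋆ p ⋆ p ⋆ q ⋆ q ⋆ q ⋆ s(q, k, k), s(k ⋆ k ⋆ q, k ⋆ q, p ⋆ p ⋆ p)) ⋆ s(s(k ⋆ q, p ⋆ q ⋆ q, k ⋆ k ⋆ p ⋆ q), k ⋆ p ⋆ p ⋆ p ⋆ p ⋆ q, p ⋆ p ⋆ p ⋆ q ⋆ r(k)))))
Right:  r(opp(r(s(q ⋆ opp(opp(q)) ⋆ k ⋆ opp(opp(p)) ⋆ q ⋆ k ⋆ k, p ⋆ k ⋆ (s(q, k, k) ⋆ q) ⋆ q ⋆ (p ⋆ q), s(k ⋆ (opp(opp(q)) ⋆ k), opp(opp(k)) ⋆ q, p ⋆ (p ⋆ p))) ⋆ s(s(q ⋆ k, q ⋆ p ⋆ opp(opp(q)), k ⋆ q ⋆ p ⋆ opp(opp(opp(opp(opp(opp(k))))))), (q ⋆ p) ⋆ p ⋆ p ⋆ (k ⋆ p), q ⋆ opp(opp(p)) ⋆ p ⋆ (r(k) ⋆ p)))))
  Descend into:  s(q ⋆ opp(opp(q)) ⋆ k ⋆ opp(opp(p)) ⋆ q ⋆ k ⋆ k, p ⋆ k ⋆ (s(q, k, k) ⋆ q) ⋆ q ⋆ (p ⋆ q), s(k ⋆ (opp(opp(q)) ⋆ k), opp(opp(k)) ⋆ q, p ⋆ (p ⋆ p))) ⋆ s(s(q ⋆ k, q ⋆ p ⋆ opp(opp(q)), k ⋆ q ⋆ p ⋆ opp(opp(opp(opp(opp(opp(k))))))), (q ⋆ p) ⋆ p ⋆ p ⋆ (k ⋆ p), q ⋆ opp(opp(p)) ⋆ p ⋆ (r(k) ⋆ p))
  Push opp inside:  distribute opp over ⋆ and collapse double opp
  Collect terms:  s(k ⋆ k ⋆ k ⋆ p ⋆ q ⋆ q ⋆ q, k ⋆ p ⋆ p ⋆ q ⋆ q ⋆ q ⋆ s(q, k, k), s(k ⋆ k ⋆ q, k ⋆ q, p ⋆ p ⋆ p)) ⋆ s(s(k ⋆ q, p ⋆ q ⋆ q, k ⋆ k ⋆ p ⋆ q), k ⋆ p ⋆ p ⋆ p ⋆ p ⋆ q, p ⋆ p ⋆ p ⋆ q ⋆ r(k))
  Reassemble:  r(opp(r(s(k ⋆ k ⋆ k ⋆ p ⋆ q ⋆ q ⋆ q, k ⋆ p ⋆ p ⋆ q ⋆ q ⋆ q ⋆ s(q, k, k), s(k ⋆ k ⋆ q, k ⋆ q, p ⋆ p ⋆ p)) ⋆ s(s(k ⋆ q, p ⋆ q ⋆ q, k ⋆ k ⋆ p ⋆ q), k ⋆ p ⋆ p ⋆ p ⋆ p ⋆ q, p ⋆ p ⋆ p ⋆ q ⋆ r(k)))))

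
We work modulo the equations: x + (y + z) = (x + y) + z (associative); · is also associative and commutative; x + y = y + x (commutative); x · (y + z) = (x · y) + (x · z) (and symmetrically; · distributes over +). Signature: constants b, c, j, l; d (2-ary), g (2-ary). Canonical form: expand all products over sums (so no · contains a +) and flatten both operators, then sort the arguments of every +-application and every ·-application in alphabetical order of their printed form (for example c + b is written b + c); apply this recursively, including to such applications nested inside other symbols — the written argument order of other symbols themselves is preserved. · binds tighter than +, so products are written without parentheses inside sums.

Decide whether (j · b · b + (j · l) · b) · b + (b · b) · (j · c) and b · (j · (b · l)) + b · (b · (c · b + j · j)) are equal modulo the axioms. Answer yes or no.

Left:  (j · b · b + (j · l) · b) · b + (b · b) · (j · c)
  Distribute:  b · b · b · j + b · b · j · l + b · b · c · j
  Order the arguments:  b · b · b · j + b · b · c · j + b · b · j · l
Right:  b · (j · (b · l)) + b · (b · (c · b + j · j))
  Expand:  b · b · j · l + b · b · b · c + b · b · j · j
  Sort arguments:  b · b · b · c + b · b · j · j + b · b · j · l

Answer: no — b · b · b · j + b · b · c · j + b · b · j · l vs b · b · b · c + b · b · j · j + b · b · j · l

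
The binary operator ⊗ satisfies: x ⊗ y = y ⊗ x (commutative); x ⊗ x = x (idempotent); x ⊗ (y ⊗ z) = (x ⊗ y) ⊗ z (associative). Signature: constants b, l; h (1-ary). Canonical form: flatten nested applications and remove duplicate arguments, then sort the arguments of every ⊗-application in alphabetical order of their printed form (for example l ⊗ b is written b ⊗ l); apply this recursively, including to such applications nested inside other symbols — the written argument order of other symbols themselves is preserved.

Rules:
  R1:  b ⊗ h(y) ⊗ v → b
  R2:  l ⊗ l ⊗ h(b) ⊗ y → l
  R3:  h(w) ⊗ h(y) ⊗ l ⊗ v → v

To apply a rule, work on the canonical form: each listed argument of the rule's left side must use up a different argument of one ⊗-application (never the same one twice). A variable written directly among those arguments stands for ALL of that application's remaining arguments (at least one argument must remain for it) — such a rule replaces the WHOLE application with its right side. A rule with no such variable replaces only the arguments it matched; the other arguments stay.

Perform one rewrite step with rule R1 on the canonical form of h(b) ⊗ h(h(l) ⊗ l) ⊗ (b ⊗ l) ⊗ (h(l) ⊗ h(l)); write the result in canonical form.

Canonical form:  b ⊗ h(b) ⊗ h(h(l) ⊗ l) ⊗ h(l) ⊗ l
Apply R1:  consuming b, h(b);  v := h(h(l) ⊗ l) ⊗ h(l) ⊗ l, y := b
Every leftover argument binds to the variable; the entire application is replaced.
Giving:  b

Answer: b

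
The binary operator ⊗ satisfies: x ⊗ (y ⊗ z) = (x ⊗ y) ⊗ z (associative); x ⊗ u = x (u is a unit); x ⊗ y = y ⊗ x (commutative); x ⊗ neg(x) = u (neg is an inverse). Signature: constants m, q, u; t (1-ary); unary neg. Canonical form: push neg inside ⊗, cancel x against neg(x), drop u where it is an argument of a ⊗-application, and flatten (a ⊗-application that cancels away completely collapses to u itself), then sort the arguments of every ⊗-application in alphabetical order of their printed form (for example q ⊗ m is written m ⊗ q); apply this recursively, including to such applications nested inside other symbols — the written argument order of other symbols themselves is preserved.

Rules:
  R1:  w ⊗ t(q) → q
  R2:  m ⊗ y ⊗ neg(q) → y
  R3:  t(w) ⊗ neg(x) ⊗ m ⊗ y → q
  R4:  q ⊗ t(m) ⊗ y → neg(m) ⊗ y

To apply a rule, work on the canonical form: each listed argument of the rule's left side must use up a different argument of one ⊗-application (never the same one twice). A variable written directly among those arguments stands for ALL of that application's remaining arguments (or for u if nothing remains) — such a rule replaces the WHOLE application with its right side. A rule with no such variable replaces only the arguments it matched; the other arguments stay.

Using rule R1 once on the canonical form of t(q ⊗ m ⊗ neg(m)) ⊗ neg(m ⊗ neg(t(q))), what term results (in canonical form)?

Answer: q

Derivation:
Canonical form:  neg(m) ⊗ t(q) ⊗ t(q)
R1 matches:  uses t(q);  w := neg(m) ⊗ t(q)
The extension variable absorbs all remaining arguments, so the whole application is rewritten.
New term:  q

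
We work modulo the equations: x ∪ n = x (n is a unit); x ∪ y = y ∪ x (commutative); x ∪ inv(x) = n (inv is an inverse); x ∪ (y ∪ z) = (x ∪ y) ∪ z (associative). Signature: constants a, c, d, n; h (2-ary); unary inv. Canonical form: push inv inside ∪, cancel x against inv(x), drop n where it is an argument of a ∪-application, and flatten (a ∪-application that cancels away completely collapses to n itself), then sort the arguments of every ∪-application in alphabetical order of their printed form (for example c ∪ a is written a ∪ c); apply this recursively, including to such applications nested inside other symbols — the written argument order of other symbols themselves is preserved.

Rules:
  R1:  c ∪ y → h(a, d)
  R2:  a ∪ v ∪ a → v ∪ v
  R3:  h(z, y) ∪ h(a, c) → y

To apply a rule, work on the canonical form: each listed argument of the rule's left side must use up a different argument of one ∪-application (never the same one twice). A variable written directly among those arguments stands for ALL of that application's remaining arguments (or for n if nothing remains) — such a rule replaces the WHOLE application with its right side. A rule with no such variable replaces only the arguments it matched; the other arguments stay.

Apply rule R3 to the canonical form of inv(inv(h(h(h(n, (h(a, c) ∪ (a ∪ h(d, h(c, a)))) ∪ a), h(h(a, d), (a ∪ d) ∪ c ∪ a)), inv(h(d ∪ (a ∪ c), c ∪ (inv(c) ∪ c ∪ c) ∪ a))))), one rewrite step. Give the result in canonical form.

Answer: h(h(h(n, a ∪ a ∪ h(c, a)), h(h(a, d), a ∪ a ∪ c ∪ d)), inv(h(a ∪ c ∪ d, a ∪ c ∪ c)))

Derivation:
Canonical form:  h(h(h(n, a ∪ a ∪ h(a, c) ∪ h(d, h(c, a))), h(h(a, d), a ∪ a ∪ c ∪ d)), inv(h(a ∪ c ∪ d, a ∪ c ∪ c)))
R3 matches:  uses h(a, c), h(d, h(c, a));  y := h(c, a), z := d
New term:  h(h(h(n, a ∪ a ∪ h(c, a)), h(h(a, d), a ∪ a ∪ c ∪ d)), inv(h(a ∪ c ∪ d, a ∪ c ∪ c)))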